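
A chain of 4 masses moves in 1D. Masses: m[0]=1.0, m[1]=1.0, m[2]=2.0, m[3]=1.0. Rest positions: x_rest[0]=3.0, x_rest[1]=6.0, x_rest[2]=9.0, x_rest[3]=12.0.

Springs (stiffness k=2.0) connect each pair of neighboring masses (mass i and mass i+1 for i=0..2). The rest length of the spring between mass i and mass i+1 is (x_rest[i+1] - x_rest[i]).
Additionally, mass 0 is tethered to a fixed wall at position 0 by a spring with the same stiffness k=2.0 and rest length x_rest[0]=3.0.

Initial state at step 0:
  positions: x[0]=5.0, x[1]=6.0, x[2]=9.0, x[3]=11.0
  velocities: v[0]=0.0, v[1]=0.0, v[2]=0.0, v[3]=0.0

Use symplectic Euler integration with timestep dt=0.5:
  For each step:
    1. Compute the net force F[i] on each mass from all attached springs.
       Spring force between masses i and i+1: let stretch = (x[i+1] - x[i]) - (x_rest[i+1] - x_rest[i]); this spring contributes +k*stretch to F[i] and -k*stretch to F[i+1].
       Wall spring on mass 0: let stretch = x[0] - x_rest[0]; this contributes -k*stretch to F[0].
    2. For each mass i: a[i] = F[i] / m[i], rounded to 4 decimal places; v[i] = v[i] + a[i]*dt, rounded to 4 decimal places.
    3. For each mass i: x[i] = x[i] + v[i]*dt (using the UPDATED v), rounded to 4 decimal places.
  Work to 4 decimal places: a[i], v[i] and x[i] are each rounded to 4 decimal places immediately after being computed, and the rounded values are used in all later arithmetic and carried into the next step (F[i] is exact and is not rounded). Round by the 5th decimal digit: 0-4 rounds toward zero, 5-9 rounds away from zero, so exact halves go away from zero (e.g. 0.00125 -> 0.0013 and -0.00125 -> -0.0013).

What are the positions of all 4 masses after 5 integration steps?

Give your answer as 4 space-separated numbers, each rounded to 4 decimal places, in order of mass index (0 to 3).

Answer: 2.8282 4.7891 8.9767 12.7735

Derivation:
Step 0: x=[5.0000 6.0000 9.0000 11.0000] v=[0.0000 0.0000 0.0000 0.0000]
Step 1: x=[3.0000 7.0000 8.7500 11.5000] v=[-4.0000 2.0000 -0.5000 1.0000]
Step 2: x=[1.5000 6.8750 8.7500 12.1250] v=[-3.0000 -0.2500 0.0000 1.2500]
Step 3: x=[1.9375 5.0000 9.1250 12.5625] v=[0.8750 -3.7500 0.7500 0.8750]
Step 4: x=[2.9375 3.6563 9.3282 12.7813] v=[2.0000 -2.6875 0.4063 0.4375]
Step 5: x=[2.8282 4.7891 8.9767 12.7735] v=[-0.2187 2.2656 -0.7031 -0.0156]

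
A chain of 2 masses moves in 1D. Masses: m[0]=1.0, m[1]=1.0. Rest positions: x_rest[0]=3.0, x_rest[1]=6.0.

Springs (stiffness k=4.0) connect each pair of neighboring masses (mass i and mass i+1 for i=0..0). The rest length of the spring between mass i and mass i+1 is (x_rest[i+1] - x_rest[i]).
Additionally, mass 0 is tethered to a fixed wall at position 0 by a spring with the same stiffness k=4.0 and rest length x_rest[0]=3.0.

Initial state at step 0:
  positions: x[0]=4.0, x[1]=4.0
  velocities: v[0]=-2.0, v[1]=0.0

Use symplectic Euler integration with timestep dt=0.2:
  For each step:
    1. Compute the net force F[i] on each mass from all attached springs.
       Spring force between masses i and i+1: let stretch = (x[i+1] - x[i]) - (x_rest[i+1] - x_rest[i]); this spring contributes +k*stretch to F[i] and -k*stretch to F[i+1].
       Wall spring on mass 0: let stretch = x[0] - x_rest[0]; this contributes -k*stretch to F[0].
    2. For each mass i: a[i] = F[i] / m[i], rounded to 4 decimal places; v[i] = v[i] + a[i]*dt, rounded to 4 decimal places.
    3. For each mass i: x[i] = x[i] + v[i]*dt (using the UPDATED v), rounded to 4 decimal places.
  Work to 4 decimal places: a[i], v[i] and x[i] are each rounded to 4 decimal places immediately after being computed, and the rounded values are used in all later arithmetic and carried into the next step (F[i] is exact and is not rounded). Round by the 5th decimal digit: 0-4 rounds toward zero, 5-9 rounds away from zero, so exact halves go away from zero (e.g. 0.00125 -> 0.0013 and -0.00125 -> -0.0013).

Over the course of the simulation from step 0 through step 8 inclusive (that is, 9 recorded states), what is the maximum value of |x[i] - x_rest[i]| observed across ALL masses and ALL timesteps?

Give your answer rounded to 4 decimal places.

Answer: 2.5636

Derivation:
Step 0: x=[4.0000 4.0000] v=[-2.0000 0.0000]
Step 1: x=[2.9600 4.4800] v=[-5.2000 2.4000]
Step 2: x=[1.6896 5.1968] v=[-6.3520 3.5840]
Step 3: x=[0.7100 5.8324] v=[-4.8979 3.1782]
Step 4: x=[0.4364 6.1285] v=[-1.3680 1.4803]
Step 5: x=[1.0037 5.9938] v=[2.8366 -0.6734]
Step 6: x=[2.2088 5.5407] v=[6.0257 -2.2655]
Step 7: x=[3.5936 5.0345] v=[6.9242 -2.5310]
Step 8: x=[4.6340 4.7778] v=[5.2020 -1.2837]
Max displacement = 2.5636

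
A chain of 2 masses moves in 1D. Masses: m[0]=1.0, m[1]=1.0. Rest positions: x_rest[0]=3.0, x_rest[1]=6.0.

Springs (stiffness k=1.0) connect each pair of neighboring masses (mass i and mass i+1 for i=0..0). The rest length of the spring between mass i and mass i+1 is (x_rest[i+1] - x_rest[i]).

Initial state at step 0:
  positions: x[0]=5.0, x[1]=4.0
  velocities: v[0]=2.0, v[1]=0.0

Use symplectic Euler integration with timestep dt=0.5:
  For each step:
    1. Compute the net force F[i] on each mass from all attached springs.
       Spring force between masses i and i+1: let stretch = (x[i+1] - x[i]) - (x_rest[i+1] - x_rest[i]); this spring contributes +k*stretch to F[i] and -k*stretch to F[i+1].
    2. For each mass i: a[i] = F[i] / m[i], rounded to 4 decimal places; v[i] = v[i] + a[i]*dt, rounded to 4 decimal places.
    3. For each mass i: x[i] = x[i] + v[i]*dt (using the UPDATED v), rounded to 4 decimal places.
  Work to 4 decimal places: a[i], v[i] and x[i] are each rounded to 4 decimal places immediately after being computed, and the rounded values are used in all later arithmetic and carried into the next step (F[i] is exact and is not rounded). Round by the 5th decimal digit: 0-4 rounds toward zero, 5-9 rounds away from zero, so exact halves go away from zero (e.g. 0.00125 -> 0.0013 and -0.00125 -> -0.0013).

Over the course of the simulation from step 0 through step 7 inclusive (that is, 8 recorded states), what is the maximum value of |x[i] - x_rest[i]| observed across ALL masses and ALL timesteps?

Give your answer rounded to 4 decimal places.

Answer: 4.2813

Derivation:
Step 0: x=[5.0000 4.0000] v=[2.0000 0.0000]
Step 1: x=[5.0000 5.0000] v=[0.0000 2.0000]
Step 2: x=[4.2500 6.7500] v=[-1.5000 3.5000]
Step 3: x=[3.3750 8.6250] v=[-1.7500 3.7500]
Step 4: x=[3.0625 9.9375] v=[-0.6250 2.6250]
Step 5: x=[3.7188 10.2813] v=[1.3125 0.6875]
Step 6: x=[5.2657 9.7344] v=[3.0938 -1.0938]
Step 7: x=[7.1798 8.8203] v=[3.8282 -1.8282]
Max displacement = 4.2813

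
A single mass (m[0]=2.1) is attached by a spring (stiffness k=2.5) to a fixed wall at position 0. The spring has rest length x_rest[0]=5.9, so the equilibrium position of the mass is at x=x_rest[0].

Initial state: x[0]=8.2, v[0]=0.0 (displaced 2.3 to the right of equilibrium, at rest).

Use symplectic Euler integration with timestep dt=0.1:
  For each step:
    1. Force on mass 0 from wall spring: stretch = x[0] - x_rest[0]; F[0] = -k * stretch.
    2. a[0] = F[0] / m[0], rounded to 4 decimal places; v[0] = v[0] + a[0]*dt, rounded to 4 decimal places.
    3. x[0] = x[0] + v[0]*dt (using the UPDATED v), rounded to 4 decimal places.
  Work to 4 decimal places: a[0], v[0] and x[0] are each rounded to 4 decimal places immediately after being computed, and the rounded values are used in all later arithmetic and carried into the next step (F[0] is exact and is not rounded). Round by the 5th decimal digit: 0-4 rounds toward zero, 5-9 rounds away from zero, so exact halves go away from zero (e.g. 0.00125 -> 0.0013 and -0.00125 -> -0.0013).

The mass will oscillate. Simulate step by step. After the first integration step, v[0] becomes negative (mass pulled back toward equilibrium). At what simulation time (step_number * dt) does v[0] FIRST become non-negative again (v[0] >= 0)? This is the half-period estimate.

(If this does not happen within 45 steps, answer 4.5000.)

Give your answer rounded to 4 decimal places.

Step 0: x=[8.2000] v=[0.0000]
Step 1: x=[8.1726] v=[-0.2738]
Step 2: x=[8.1182] v=[-0.5444]
Step 3: x=[8.0374] v=[-0.8085]
Step 4: x=[7.9311] v=[-1.0630]
Step 5: x=[7.8006] v=[-1.3048]
Step 6: x=[7.6475] v=[-1.5311]
Step 7: x=[7.4736] v=[-1.7391]
Step 8: x=[7.2810] v=[-1.9264]
Step 9: x=[7.0719] v=[-2.0908]
Step 10: x=[6.8489] v=[-2.2303]
Step 11: x=[6.6146] v=[-2.3433]
Step 12: x=[6.3718] v=[-2.4284]
Step 13: x=[6.1233] v=[-2.4846]
Step 14: x=[5.8722] v=[-2.5112]
Step 15: x=[5.6214] v=[-2.5079]
Step 16: x=[5.3739] v=[-2.4747]
Step 17: x=[5.1327] v=[-2.4121]
Step 18: x=[4.9006] v=[-2.3208]
Step 19: x=[4.6804] v=[-2.2018]
Step 20: x=[4.4747] v=[-2.0566]
Step 21: x=[4.2860] v=[-1.8869]
Step 22: x=[4.1165] v=[-1.6948]
Step 23: x=[3.9683] v=[-1.4825]
Step 24: x=[3.8431] v=[-1.2525]
Step 25: x=[3.7423] v=[-1.0076]
Step 26: x=[3.6672] v=[-0.7507]
Step 27: x=[3.6187] v=[-0.4849]
Step 28: x=[3.5974] v=[-0.2133]
Step 29: x=[3.6035] v=[0.0608]
First v>=0 after going negative at step 29, time=2.9000

Answer: 2.9000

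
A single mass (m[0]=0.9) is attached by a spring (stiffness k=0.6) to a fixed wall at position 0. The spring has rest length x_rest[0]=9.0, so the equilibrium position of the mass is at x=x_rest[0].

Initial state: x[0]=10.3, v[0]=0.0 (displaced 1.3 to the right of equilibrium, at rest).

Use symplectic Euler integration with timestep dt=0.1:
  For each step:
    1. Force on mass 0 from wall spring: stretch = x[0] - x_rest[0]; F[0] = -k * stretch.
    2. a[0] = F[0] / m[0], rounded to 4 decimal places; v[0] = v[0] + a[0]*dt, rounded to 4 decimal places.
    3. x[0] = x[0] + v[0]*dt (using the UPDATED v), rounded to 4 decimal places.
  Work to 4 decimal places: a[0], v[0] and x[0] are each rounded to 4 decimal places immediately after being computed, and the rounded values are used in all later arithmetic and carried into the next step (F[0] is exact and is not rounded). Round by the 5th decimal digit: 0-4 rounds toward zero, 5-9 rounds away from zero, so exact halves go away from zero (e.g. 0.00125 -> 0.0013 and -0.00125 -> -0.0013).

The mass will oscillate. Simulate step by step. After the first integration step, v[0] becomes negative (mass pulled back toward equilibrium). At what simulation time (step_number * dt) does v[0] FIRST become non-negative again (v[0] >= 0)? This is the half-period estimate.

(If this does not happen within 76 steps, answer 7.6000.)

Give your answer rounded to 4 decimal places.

Answer: 3.9000

Derivation:
Step 0: x=[10.3000] v=[0.0000]
Step 1: x=[10.2913] v=[-0.0867]
Step 2: x=[10.2740] v=[-0.1728]
Step 3: x=[10.2482] v=[-0.2577]
Step 4: x=[10.2141] v=[-0.3409]
Step 5: x=[10.1719] v=[-0.4218]
Step 6: x=[10.1219] v=[-0.4999]
Step 7: x=[10.0644] v=[-0.5747]
Step 8: x=[9.9998] v=[-0.6457]
Step 9: x=[9.9286] v=[-0.7124]
Step 10: x=[9.8512] v=[-0.7743]
Step 11: x=[9.7681] v=[-0.8311]
Step 12: x=[9.6799] v=[-0.8823]
Step 13: x=[9.5871] v=[-0.9276]
Step 14: x=[9.4904] v=[-0.9667]
Step 15: x=[9.3905] v=[-0.9994]
Step 16: x=[9.2880] v=[-1.0254]
Step 17: x=[9.1835] v=[-1.0446]
Step 18: x=[9.0778] v=[-1.0568]
Step 19: x=[8.9716] v=[-1.0620]
Step 20: x=[8.8656] v=[-1.0601]
Step 21: x=[8.7605] v=[-1.0511]
Step 22: x=[8.6570] v=[-1.0351]
Step 23: x=[8.5558] v=[-1.0122]
Step 24: x=[8.4575] v=[-0.9826]
Step 25: x=[8.3629] v=[-0.9464]
Step 26: x=[8.2725] v=[-0.9039]
Step 27: x=[8.1870] v=[-0.8554]
Step 28: x=[8.1069] v=[-0.8012]
Step 29: x=[8.0327] v=[-0.7417]
Step 30: x=[7.9650] v=[-0.6772]
Step 31: x=[7.9042] v=[-0.6082]
Step 32: x=[7.8507] v=[-0.5352]
Step 33: x=[7.8048] v=[-0.4586]
Step 34: x=[7.7669] v=[-0.3789]
Step 35: x=[7.7372] v=[-0.2967]
Step 36: x=[7.7160] v=[-0.2125]
Step 37: x=[7.7033] v=[-0.1269]
Step 38: x=[7.6993] v=[-0.0405]
Step 39: x=[7.7039] v=[0.0462]
First v>=0 after going negative at step 39, time=3.9000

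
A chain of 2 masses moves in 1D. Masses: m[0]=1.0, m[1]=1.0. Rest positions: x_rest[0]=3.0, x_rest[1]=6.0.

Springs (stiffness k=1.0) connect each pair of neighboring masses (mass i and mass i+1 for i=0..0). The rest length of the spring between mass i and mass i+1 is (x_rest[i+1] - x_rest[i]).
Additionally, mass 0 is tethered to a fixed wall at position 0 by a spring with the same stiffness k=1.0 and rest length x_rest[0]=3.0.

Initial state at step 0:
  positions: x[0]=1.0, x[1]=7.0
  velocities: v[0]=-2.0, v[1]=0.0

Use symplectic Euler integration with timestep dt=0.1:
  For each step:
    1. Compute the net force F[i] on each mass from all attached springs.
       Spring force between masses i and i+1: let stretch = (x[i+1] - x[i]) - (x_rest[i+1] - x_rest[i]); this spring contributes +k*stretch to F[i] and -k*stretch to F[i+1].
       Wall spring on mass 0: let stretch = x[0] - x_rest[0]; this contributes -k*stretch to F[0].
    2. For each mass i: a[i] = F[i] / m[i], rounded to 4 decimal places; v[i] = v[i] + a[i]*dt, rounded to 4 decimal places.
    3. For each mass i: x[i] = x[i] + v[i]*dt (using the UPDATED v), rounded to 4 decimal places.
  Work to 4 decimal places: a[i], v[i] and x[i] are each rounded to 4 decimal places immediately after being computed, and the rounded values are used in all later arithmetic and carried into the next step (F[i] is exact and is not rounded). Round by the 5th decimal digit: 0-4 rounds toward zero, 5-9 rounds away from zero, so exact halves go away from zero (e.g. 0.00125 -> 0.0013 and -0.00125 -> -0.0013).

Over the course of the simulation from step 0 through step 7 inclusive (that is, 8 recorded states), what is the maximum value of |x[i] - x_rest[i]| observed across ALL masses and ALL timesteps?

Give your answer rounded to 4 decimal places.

Step 0: x=[1.0000 7.0000] v=[-2.0000 0.0000]
Step 1: x=[0.8500 6.9700] v=[-1.5000 -0.3000]
Step 2: x=[0.7527 6.9088] v=[-0.9730 -0.6120]
Step 3: x=[0.7094 6.8160] v=[-0.4327 -0.9276]
Step 4: x=[0.7201 6.6922] v=[0.1070 -1.2383]
Step 5: x=[0.7833 6.5387] v=[0.6322 -1.5355]
Step 6: x=[0.8962 6.3576] v=[1.1294 -1.8110]
Step 7: x=[1.0548 6.1519] v=[1.5859 -2.0571]
Max displacement = 2.2906

Answer: 2.2906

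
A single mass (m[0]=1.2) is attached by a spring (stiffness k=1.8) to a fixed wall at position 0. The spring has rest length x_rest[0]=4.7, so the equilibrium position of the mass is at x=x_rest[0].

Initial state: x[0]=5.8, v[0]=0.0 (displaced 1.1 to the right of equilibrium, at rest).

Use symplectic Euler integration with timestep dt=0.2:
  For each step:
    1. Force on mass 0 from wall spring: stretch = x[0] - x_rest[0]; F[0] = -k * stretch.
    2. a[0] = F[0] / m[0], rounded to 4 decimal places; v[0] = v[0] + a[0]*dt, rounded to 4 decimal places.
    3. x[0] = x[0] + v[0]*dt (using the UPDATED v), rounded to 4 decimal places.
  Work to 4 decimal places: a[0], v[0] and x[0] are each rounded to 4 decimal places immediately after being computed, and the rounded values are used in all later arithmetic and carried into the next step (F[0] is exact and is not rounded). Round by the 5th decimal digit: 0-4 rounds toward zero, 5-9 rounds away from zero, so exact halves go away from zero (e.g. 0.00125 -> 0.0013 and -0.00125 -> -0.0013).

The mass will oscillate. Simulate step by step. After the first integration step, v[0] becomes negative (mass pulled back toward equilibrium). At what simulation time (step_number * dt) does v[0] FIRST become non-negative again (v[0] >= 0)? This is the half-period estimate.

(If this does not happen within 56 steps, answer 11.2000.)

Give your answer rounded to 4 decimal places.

Answer: 2.6000

Derivation:
Step 0: x=[5.8000] v=[0.0000]
Step 1: x=[5.7340] v=[-0.3300]
Step 2: x=[5.6060] v=[-0.6402]
Step 3: x=[5.4236] v=[-0.9120]
Step 4: x=[5.1978] v=[-1.1291]
Step 5: x=[4.9421] v=[-1.2784]
Step 6: x=[4.6719] v=[-1.3510]
Step 7: x=[4.4034] v=[-1.3426]
Step 8: x=[4.1527] v=[-1.2536]
Step 9: x=[3.9348] v=[-1.0894]
Step 10: x=[3.7628] v=[-0.8598]
Step 11: x=[3.6471] v=[-0.5786]
Step 12: x=[3.5946] v=[-0.2627]
Step 13: x=[3.6084] v=[0.0689]
First v>=0 after going negative at step 13, time=2.6000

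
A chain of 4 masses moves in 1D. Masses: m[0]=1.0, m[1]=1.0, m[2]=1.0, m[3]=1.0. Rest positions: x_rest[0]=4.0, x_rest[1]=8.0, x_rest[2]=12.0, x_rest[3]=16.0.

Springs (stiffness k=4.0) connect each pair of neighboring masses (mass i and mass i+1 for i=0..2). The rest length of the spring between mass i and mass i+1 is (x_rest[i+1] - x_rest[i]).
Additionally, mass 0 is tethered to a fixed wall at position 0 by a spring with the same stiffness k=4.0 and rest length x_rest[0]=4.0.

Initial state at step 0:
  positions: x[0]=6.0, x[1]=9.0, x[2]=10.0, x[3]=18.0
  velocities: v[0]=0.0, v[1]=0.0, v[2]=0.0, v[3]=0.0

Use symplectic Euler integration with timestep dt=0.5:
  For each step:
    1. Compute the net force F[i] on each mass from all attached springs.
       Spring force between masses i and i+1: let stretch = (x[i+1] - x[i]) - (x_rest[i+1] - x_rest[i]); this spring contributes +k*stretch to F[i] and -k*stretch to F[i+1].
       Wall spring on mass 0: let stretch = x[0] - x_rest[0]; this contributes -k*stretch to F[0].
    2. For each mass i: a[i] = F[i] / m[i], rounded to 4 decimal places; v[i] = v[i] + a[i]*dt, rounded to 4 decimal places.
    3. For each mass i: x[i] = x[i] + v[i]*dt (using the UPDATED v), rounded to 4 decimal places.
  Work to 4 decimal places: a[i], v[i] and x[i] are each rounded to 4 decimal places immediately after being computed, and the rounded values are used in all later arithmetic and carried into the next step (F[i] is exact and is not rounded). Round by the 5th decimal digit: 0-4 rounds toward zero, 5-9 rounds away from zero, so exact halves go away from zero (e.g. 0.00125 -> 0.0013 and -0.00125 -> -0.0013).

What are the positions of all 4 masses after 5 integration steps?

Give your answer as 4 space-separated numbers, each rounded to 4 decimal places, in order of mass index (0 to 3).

Step 0: x=[6.0000 9.0000 10.0000 18.0000] v=[0.0000 0.0000 0.0000 0.0000]
Step 1: x=[3.0000 7.0000 17.0000 14.0000] v=[-6.0000 -4.0000 14.0000 -8.0000]
Step 2: x=[1.0000 11.0000 11.0000 17.0000] v=[-4.0000 8.0000 -12.0000 6.0000]
Step 3: x=[8.0000 5.0000 11.0000 18.0000] v=[14.0000 -12.0000 0.0000 2.0000]
Step 4: x=[4.0000 8.0000 12.0000 16.0000] v=[-8.0000 6.0000 2.0000 -4.0000]
Step 5: x=[0.0000 11.0000 13.0000 14.0000] v=[-8.0000 6.0000 2.0000 -4.0000]

Answer: 0.0000 11.0000 13.0000 14.0000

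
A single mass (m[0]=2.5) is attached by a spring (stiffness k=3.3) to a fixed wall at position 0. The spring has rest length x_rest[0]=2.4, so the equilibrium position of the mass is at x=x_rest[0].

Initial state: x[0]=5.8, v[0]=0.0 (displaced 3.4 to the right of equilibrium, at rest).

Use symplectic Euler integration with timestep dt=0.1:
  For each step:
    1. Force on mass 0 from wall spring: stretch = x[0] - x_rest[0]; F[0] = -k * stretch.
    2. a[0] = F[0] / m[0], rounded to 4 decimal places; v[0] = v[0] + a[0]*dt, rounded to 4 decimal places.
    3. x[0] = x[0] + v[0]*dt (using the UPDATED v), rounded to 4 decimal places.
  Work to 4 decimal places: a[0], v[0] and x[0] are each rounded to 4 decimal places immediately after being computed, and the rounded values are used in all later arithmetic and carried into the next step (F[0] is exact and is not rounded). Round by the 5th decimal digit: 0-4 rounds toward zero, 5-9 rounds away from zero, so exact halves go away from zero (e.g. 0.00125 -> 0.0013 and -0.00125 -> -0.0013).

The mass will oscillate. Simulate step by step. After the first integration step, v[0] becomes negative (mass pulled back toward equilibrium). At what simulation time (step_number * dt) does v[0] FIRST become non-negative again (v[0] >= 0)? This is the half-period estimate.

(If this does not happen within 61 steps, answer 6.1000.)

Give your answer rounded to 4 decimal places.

Step 0: x=[5.8000] v=[0.0000]
Step 1: x=[5.7551] v=[-0.4488]
Step 2: x=[5.6659] v=[-0.8917]
Step 3: x=[5.5336] v=[-1.3228]
Step 4: x=[5.3600] v=[-1.7364]
Step 5: x=[5.1473] v=[-2.1271]
Step 6: x=[4.8983] v=[-2.4897]
Step 7: x=[4.6164] v=[-2.8195]
Step 8: x=[4.3052] v=[-3.1121]
Step 9: x=[3.9688] v=[-3.3636]
Step 10: x=[3.6117] v=[-3.5707]
Step 11: x=[3.2386] v=[-3.7306]
Step 12: x=[2.8545] v=[-3.8413]
Step 13: x=[2.4644] v=[-3.9013]
Step 14: x=[2.0734] v=[-3.9098]
Step 15: x=[1.6867] v=[-3.8667]
Step 16: x=[1.3095] v=[-3.7725]
Step 17: x=[0.9466] v=[-3.6286]
Step 18: x=[0.6029] v=[-3.4368]
Step 19: x=[0.2829] v=[-3.1996]
Step 20: x=[-0.0091] v=[-2.9201]
Step 21: x=[-0.2693] v=[-2.6021]
Step 22: x=[-0.4943] v=[-2.2498]
Step 23: x=[-0.6811] v=[-1.8678]
Step 24: x=[-0.8272] v=[-1.4611]
Step 25: x=[-0.9307] v=[-1.0351]
Step 26: x=[-0.9903] v=[-0.5955]
Step 27: x=[-1.0051] v=[-0.1480]
Step 28: x=[-0.9750] v=[0.3015]
First v>=0 after going negative at step 28, time=2.8000

Answer: 2.8000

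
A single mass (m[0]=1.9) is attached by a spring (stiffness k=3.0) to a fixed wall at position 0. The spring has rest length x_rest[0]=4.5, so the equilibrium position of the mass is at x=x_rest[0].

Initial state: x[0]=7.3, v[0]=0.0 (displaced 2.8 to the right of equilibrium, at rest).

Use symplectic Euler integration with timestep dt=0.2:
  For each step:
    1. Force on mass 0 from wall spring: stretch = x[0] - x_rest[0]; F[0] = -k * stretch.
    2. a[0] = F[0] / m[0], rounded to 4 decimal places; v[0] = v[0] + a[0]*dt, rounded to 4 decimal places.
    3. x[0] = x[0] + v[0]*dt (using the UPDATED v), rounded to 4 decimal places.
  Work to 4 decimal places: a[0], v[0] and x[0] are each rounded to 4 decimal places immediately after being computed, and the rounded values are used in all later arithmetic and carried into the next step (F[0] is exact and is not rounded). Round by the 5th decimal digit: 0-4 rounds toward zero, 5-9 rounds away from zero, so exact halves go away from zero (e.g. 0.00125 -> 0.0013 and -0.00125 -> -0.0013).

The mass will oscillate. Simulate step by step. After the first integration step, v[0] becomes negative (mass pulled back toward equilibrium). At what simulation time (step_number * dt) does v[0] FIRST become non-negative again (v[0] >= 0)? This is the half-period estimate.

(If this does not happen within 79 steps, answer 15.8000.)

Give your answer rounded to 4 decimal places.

Step 0: x=[7.3000] v=[0.0000]
Step 1: x=[7.1232] v=[-0.8842]
Step 2: x=[6.7807] v=[-1.7126]
Step 3: x=[6.2941] v=[-2.4328]
Step 4: x=[5.6942] v=[-2.9994]
Step 5: x=[5.0189] v=[-3.3765]
Step 6: x=[4.3108] v=[-3.5404]
Step 7: x=[3.6147] v=[-3.4807]
Step 8: x=[2.9745] v=[-3.2011]
Step 9: x=[2.4306] v=[-2.7194]
Step 10: x=[2.0174] v=[-2.0659]
Step 11: x=[1.7610] v=[-1.2819]
Step 12: x=[1.6776] v=[-0.4170]
Step 13: x=[1.7725] v=[0.4743]
First v>=0 after going negative at step 13, time=2.6000

Answer: 2.6000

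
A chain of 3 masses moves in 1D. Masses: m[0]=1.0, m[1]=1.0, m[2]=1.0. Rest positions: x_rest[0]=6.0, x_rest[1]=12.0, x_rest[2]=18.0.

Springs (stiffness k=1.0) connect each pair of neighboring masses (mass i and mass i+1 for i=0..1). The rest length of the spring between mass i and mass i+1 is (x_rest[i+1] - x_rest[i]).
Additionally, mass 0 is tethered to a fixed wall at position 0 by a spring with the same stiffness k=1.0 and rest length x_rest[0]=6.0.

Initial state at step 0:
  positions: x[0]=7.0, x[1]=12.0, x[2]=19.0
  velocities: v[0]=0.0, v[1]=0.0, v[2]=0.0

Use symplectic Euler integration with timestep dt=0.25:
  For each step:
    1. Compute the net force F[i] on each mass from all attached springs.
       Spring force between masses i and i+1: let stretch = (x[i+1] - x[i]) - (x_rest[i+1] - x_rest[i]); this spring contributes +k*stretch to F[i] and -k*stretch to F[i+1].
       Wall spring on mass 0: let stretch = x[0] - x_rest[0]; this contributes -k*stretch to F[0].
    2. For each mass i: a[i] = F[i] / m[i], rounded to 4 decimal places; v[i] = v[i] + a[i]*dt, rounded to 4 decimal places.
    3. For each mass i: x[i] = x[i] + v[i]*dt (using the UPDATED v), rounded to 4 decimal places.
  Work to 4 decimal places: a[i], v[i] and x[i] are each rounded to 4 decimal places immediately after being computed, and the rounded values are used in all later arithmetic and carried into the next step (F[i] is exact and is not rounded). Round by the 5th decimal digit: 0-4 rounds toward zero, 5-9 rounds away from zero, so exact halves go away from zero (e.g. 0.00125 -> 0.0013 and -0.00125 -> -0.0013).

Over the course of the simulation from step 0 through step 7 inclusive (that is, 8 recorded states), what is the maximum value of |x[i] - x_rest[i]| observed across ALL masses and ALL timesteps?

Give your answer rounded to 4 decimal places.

Answer: 1.1336

Derivation:
Step 0: x=[7.0000 12.0000 19.0000] v=[0.0000 0.0000 0.0000]
Step 1: x=[6.8750 12.1250 18.9375] v=[-0.5000 0.5000 -0.2500]
Step 2: x=[6.6484 12.3477 18.8242] v=[-0.9063 0.8906 -0.4531]
Step 3: x=[6.3625 12.6189 18.6812] v=[-1.1436 1.0849 -0.5722]
Step 4: x=[6.0700 12.8780 18.5343] v=[-1.1701 1.0364 -0.5878]
Step 5: x=[5.8236 13.0651 18.4088] v=[-0.9856 0.7485 -0.5019]
Step 6: x=[5.6658 13.1336 18.3244] v=[-0.6311 0.2741 -0.3378]
Step 7: x=[5.6207 13.0598 18.2905] v=[-0.1806 -0.2952 -0.1355]
Max displacement = 1.1336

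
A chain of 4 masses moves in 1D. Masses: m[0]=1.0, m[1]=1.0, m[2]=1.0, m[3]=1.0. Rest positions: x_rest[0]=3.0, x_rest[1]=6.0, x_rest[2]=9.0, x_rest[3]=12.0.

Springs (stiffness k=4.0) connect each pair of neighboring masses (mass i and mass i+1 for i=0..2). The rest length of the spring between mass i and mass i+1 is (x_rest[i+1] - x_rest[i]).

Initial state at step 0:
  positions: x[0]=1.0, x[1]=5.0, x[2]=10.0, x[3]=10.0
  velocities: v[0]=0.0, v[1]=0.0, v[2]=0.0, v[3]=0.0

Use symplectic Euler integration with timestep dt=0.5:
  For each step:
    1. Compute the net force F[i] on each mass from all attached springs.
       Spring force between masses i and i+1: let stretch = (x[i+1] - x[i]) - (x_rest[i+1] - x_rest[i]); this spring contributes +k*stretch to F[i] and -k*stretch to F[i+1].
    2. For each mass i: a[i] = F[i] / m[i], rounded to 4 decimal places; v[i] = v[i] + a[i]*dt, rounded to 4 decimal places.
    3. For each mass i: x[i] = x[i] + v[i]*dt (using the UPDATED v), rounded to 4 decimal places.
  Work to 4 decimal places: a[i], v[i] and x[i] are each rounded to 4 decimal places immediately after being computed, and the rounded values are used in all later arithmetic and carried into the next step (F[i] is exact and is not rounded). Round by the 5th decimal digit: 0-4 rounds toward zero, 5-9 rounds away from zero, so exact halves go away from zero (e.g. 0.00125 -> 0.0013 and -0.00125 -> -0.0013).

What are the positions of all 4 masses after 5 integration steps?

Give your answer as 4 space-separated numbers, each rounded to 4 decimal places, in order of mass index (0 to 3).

Step 0: x=[1.0000 5.0000 10.0000 10.0000] v=[0.0000 0.0000 0.0000 0.0000]
Step 1: x=[2.0000 6.0000 5.0000 13.0000] v=[2.0000 2.0000 -10.0000 6.0000]
Step 2: x=[4.0000 2.0000 9.0000 11.0000] v=[4.0000 -8.0000 8.0000 -4.0000]
Step 3: x=[1.0000 7.0000 8.0000 10.0000] v=[-6.0000 10.0000 -2.0000 -2.0000]
Step 4: x=[1.0000 7.0000 8.0000 10.0000] v=[0.0000 0.0000 0.0000 0.0000]
Step 5: x=[4.0000 2.0000 9.0000 11.0000] v=[6.0000 -10.0000 2.0000 2.0000]

Answer: 4.0000 2.0000 9.0000 11.0000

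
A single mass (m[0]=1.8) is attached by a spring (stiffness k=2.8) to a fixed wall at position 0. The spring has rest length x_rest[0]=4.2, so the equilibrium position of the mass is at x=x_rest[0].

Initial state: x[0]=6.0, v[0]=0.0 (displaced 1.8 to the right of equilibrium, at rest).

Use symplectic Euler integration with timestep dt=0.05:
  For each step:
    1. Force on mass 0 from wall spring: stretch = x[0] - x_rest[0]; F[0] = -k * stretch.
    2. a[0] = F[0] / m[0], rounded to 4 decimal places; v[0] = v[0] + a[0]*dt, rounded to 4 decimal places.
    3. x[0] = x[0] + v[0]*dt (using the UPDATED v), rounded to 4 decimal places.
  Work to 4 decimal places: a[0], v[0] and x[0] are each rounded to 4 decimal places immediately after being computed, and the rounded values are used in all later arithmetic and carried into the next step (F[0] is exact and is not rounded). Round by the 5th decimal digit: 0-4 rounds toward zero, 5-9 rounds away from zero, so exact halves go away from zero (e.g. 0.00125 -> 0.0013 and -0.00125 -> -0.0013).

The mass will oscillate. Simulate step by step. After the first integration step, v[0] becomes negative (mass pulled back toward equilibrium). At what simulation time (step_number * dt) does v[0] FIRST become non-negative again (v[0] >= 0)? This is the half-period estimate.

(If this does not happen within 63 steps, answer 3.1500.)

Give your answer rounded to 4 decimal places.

Answer: 2.5500

Derivation:
Step 0: x=[6.0000] v=[0.0000]
Step 1: x=[5.9930] v=[-0.1400]
Step 2: x=[5.9790] v=[-0.2795]
Step 3: x=[5.9581] v=[-0.4179]
Step 4: x=[5.9304] v=[-0.5546]
Step 5: x=[5.8959] v=[-0.6892]
Step 6: x=[5.8548] v=[-0.8211]
Step 7: x=[5.8073] v=[-0.9498]
Step 8: x=[5.7536] v=[-1.0748]
Step 9: x=[5.6938] v=[-1.1956]
Step 10: x=[5.6282] v=[-1.3118]
Step 11: x=[5.5571] v=[-1.4229]
Step 12: x=[5.4807] v=[-1.5285]
Step 13: x=[5.3993] v=[-1.6281]
Step 14: x=[5.3132] v=[-1.7214]
Step 15: x=[5.2228] v=[-1.8080]
Step 16: x=[5.1284] v=[-1.8876]
Step 17: x=[5.0304] v=[-1.9598]
Step 18: x=[4.9292] v=[-2.0244]
Step 19: x=[4.8251] v=[-2.0811]
Step 20: x=[4.7186] v=[-2.1297]
Step 21: x=[4.6101] v=[-2.1700]
Step 22: x=[4.5000] v=[-2.2019]
Step 23: x=[4.3887] v=[-2.2252]
Step 24: x=[4.2767] v=[-2.2399]
Step 25: x=[4.1644] v=[-2.2459]
Step 26: x=[4.0522] v=[-2.2431]
Step 27: x=[3.9406] v=[-2.2316]
Step 28: x=[3.8300] v=[-2.2114]
Step 29: x=[3.7209] v=[-2.1826]
Step 30: x=[3.6136] v=[-2.1453]
Step 31: x=[3.5086] v=[-2.0997]
Step 32: x=[3.4063] v=[-2.0459]
Step 33: x=[3.3071] v=[-1.9842]
Step 34: x=[3.2114] v=[-1.9148]
Step 35: x=[3.1195] v=[-1.8379]
Step 36: x=[3.0318] v=[-1.7539]
Step 37: x=[2.9487] v=[-1.6630]
Step 38: x=[2.8704] v=[-1.5657]
Step 39: x=[2.7973] v=[-1.4623]
Step 40: x=[2.7296] v=[-1.3532]
Step 41: x=[2.6677] v=[-1.2388]
Step 42: x=[2.6117] v=[-1.1196]
Step 43: x=[2.5619] v=[-0.9961]
Step 44: x=[2.5185] v=[-0.8687]
Step 45: x=[2.4816] v=[-0.7379]
Step 46: x=[2.4514] v=[-0.6042]
Step 47: x=[2.4280] v=[-0.4682]
Step 48: x=[2.4115] v=[-0.3304]
Step 49: x=[2.4019] v=[-0.1913]
Step 50: x=[2.3993] v=[-0.0515]
Step 51: x=[2.4037] v=[0.0886]
First v>=0 after going negative at step 51, time=2.5500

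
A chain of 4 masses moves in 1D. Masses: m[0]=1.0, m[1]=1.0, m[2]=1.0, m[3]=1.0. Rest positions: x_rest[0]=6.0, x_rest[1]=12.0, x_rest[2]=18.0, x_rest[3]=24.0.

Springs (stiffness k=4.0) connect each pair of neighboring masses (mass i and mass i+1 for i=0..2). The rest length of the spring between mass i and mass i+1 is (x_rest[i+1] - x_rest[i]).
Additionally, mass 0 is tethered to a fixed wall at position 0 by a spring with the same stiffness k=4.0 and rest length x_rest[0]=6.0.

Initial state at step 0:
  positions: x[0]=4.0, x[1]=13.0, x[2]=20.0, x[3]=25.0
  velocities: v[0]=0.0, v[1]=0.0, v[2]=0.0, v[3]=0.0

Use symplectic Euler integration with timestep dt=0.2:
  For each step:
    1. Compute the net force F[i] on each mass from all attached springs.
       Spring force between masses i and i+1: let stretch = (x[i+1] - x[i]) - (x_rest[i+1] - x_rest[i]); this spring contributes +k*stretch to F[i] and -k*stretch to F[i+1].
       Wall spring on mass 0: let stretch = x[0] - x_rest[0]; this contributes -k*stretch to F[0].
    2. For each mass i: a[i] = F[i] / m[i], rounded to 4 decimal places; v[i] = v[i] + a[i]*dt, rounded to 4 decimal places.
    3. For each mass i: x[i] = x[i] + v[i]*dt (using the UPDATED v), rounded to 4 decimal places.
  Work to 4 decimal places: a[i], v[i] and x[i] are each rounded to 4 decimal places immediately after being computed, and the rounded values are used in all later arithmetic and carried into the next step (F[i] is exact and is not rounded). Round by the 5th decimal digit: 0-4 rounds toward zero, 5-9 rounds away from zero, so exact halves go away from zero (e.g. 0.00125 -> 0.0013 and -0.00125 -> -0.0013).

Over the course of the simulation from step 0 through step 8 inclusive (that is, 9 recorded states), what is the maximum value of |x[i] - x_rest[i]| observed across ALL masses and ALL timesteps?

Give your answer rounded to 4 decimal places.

Answer: 2.3276

Derivation:
Step 0: x=[4.0000 13.0000 20.0000 25.0000] v=[0.0000 0.0000 0.0000 0.0000]
Step 1: x=[4.8000 12.6800 19.6800 25.1600] v=[4.0000 -1.6000 -1.6000 0.8000]
Step 2: x=[6.0928 12.2192 19.1168 25.4032] v=[6.4640 -2.3040 -2.8160 1.2160]
Step 3: x=[7.3910 11.8818 18.4558 25.6006] v=[6.4909 -1.6870 -3.3050 0.9869]
Step 4: x=[8.2251 11.8777 17.8861 25.6148] v=[4.1707 -0.0204 -2.8484 0.0711]
Step 5: x=[8.3276 12.2505 17.5917 25.3524] v=[0.5127 1.8642 -1.4722 -1.3119]
Step 6: x=[7.7254 12.8503 17.6844 24.8083] v=[-3.0111 2.9988 0.4634 -2.7205]
Step 7: x=[6.7071 13.4035 18.1434 24.0844] v=[-5.0915 2.7662 2.2952 -3.6196]
Step 8: x=[5.6871 13.6437 18.7946 23.3699] v=[-5.1001 1.2010 3.2561 -3.5724]
Max displacement = 2.3276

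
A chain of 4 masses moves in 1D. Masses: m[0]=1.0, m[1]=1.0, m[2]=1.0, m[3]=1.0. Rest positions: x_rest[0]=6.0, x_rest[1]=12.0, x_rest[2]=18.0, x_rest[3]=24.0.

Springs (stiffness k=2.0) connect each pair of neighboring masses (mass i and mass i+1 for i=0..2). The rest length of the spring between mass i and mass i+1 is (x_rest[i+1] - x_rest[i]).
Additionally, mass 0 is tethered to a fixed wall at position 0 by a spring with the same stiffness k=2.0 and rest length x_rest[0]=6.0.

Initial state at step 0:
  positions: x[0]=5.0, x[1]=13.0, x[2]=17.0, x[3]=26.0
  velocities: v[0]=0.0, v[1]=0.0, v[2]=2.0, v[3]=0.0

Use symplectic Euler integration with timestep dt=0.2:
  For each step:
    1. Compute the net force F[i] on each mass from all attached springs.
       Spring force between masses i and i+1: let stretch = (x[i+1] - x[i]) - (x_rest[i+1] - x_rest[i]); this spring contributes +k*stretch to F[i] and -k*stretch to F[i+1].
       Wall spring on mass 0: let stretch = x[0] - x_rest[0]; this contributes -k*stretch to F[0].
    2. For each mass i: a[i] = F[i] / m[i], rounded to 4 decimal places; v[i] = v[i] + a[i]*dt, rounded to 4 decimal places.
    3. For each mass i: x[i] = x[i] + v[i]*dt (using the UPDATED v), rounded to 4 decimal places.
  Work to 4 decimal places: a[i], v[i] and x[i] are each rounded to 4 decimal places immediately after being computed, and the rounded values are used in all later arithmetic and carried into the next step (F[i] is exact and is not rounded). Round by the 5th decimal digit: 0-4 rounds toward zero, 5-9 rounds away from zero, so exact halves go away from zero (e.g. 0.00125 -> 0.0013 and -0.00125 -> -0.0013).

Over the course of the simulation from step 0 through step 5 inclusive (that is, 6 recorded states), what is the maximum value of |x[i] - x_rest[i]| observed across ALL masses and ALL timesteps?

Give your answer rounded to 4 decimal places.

Answer: 2.9645

Derivation:
Step 0: x=[5.0000 13.0000 17.0000 26.0000] v=[0.0000 0.0000 2.0000 0.0000]
Step 1: x=[5.2400 12.6800 17.8000 25.7600] v=[1.2000 -1.6000 4.0000 -1.2000]
Step 2: x=[5.6560 12.1744 18.8272 25.3632] v=[2.0800 -2.5280 5.1360 -1.9840]
Step 3: x=[6.1410 11.6796 19.8451 24.9235] v=[2.4250 -2.4742 5.0893 -2.1984]
Step 4: x=[6.5778 11.3949 20.6160 24.5575] v=[2.1840 -1.4234 3.8545 -1.8298]
Step 5: x=[6.8737 11.4625 20.9645 24.3562] v=[1.4797 0.3382 1.7427 -1.0064]
Max displacement = 2.9645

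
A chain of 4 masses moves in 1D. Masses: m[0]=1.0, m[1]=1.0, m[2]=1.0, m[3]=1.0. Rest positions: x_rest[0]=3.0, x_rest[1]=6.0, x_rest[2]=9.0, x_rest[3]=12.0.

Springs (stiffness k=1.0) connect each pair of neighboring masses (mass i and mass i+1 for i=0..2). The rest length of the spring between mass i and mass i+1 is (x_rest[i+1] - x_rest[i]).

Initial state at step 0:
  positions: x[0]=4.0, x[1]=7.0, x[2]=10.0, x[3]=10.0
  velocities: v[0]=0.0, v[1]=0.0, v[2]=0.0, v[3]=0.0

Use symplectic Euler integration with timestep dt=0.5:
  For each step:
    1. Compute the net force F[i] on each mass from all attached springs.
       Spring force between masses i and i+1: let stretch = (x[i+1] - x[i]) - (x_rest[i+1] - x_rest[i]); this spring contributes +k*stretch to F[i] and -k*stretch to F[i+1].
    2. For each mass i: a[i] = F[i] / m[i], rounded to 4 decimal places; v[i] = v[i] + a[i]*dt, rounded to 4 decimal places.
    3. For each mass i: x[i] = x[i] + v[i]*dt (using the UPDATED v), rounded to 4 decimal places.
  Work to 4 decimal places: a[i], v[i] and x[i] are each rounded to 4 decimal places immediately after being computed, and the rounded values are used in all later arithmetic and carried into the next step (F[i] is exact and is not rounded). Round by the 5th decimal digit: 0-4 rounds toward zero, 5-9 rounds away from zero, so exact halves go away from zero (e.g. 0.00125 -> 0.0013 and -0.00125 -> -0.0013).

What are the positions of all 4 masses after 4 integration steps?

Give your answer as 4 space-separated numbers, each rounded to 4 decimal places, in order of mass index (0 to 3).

Step 0: x=[4.0000 7.0000 10.0000 10.0000] v=[0.0000 0.0000 0.0000 0.0000]
Step 1: x=[4.0000 7.0000 9.2500 10.7500] v=[0.0000 0.0000 -1.5000 1.5000]
Step 2: x=[4.0000 6.8125 8.3125 11.8750] v=[0.0000 -0.3750 -1.8750 2.2500]
Step 3: x=[3.9531 6.2969 7.8906 12.8594] v=[-0.0938 -1.0313 -0.8438 1.9688]
Step 4: x=[3.7422 5.5937 8.3125 13.3516] v=[-0.4219 -1.4064 0.8438 0.9844]

Answer: 3.7422 5.5937 8.3125 13.3516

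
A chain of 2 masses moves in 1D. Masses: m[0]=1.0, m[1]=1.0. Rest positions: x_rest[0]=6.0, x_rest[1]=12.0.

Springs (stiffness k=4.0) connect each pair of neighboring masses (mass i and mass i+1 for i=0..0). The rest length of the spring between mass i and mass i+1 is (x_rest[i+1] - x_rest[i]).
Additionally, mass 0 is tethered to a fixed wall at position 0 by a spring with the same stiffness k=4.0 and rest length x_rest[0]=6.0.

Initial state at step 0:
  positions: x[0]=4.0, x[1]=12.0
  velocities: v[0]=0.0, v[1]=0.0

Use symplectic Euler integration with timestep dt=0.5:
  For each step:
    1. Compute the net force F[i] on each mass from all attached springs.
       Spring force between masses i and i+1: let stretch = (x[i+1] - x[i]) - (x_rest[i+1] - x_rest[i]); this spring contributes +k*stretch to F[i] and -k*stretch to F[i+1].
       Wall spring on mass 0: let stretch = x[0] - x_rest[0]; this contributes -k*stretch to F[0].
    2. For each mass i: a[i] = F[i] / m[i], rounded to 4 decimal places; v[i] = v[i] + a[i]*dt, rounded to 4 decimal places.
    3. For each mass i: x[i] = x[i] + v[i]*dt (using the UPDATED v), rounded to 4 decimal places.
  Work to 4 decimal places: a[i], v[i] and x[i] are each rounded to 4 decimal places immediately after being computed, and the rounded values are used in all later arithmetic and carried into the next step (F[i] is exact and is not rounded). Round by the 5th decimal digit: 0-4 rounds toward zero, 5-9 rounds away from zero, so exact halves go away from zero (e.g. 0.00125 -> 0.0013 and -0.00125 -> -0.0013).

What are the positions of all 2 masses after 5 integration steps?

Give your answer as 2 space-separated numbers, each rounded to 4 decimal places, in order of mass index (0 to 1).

Answer: 8.0000 12.0000

Derivation:
Step 0: x=[4.0000 12.0000] v=[0.0000 0.0000]
Step 1: x=[8.0000 10.0000] v=[8.0000 -4.0000]
Step 2: x=[6.0000 12.0000] v=[-4.0000 4.0000]
Step 3: x=[4.0000 14.0000] v=[-4.0000 4.0000]
Step 4: x=[8.0000 12.0000] v=[8.0000 -4.0000]
Step 5: x=[8.0000 12.0000] v=[0.0000 0.0000]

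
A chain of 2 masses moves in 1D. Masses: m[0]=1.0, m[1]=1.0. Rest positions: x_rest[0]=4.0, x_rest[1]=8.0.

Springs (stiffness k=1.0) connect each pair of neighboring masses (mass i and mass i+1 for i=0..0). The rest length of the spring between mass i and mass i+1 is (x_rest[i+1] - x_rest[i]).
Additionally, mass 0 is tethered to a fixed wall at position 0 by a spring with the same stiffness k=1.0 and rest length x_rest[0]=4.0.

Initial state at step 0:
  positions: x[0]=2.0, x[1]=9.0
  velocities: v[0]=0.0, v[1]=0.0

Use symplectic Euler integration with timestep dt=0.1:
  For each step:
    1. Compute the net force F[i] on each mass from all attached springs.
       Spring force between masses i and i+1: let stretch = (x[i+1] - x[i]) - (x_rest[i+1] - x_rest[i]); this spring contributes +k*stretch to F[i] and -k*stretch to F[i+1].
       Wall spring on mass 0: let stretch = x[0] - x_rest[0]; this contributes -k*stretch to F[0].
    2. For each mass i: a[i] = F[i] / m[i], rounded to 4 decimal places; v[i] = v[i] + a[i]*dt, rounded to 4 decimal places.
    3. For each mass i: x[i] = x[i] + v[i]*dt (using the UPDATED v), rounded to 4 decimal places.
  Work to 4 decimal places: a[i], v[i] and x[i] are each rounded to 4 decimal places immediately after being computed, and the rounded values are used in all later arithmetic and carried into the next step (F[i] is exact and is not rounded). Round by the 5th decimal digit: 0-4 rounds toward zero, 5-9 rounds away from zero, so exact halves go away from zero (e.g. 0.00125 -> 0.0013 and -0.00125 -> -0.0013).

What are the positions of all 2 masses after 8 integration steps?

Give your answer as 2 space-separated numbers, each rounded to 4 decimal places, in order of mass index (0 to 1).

Answer: 3.5423 8.0786

Derivation:
Step 0: x=[2.0000 9.0000] v=[0.0000 0.0000]
Step 1: x=[2.0500 8.9700] v=[0.5000 -0.3000]
Step 2: x=[2.1487 8.9108] v=[0.9870 -0.5920]
Step 3: x=[2.2935 8.8240] v=[1.4483 -0.8682]
Step 4: x=[2.4807 8.7119] v=[1.8720 -1.1213]
Step 5: x=[2.7054 8.5775] v=[2.2471 -1.3444]
Step 6: x=[2.9618 8.4243] v=[2.5638 -1.5316]
Step 7: x=[3.2432 8.2565] v=[2.8139 -1.6779]
Step 8: x=[3.5423 8.0786] v=[2.9909 -1.7792]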